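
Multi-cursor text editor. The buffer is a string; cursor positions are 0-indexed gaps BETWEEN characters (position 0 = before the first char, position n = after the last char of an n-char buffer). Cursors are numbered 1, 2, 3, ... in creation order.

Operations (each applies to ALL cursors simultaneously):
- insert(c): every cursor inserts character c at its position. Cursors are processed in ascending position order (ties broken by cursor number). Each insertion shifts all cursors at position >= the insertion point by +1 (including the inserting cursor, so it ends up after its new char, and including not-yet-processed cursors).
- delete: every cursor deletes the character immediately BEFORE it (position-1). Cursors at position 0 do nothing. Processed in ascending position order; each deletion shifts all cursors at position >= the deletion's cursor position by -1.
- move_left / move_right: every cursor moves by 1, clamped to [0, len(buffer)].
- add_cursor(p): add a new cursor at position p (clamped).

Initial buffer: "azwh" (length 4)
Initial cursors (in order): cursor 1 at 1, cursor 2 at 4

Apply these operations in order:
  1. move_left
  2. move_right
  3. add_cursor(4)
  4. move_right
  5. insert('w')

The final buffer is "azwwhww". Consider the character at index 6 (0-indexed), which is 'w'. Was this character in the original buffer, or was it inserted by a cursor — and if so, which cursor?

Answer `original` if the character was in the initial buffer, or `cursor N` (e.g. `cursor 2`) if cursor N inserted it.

After op 1 (move_left): buffer="azwh" (len 4), cursors c1@0 c2@3, authorship ....
After op 2 (move_right): buffer="azwh" (len 4), cursors c1@1 c2@4, authorship ....
After op 3 (add_cursor(4)): buffer="azwh" (len 4), cursors c1@1 c2@4 c3@4, authorship ....
After op 4 (move_right): buffer="azwh" (len 4), cursors c1@2 c2@4 c3@4, authorship ....
After op 5 (insert('w')): buffer="azwwhww" (len 7), cursors c1@3 c2@7 c3@7, authorship ..1..23
Authorship (.=original, N=cursor N): . . 1 . . 2 3
Index 6: author = 3

Answer: cursor 3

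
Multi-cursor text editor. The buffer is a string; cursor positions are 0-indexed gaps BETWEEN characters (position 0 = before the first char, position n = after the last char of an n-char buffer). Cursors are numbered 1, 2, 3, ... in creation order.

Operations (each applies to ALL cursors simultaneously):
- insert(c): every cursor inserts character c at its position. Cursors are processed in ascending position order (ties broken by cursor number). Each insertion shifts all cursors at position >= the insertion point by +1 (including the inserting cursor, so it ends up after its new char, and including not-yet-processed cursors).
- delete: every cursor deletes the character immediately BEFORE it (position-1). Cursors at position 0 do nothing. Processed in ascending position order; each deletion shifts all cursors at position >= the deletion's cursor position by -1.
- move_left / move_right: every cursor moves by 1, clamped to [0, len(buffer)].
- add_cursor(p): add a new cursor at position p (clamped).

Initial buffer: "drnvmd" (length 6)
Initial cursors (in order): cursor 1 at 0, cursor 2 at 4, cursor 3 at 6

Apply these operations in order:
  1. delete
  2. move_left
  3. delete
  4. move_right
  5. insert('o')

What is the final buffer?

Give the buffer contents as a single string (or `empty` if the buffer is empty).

Answer: domoo

Derivation:
After op 1 (delete): buffer="drnm" (len 4), cursors c1@0 c2@3 c3@4, authorship ....
After op 2 (move_left): buffer="drnm" (len 4), cursors c1@0 c2@2 c3@3, authorship ....
After op 3 (delete): buffer="dm" (len 2), cursors c1@0 c2@1 c3@1, authorship ..
After op 4 (move_right): buffer="dm" (len 2), cursors c1@1 c2@2 c3@2, authorship ..
After op 5 (insert('o')): buffer="domoo" (len 5), cursors c1@2 c2@5 c3@5, authorship .1.23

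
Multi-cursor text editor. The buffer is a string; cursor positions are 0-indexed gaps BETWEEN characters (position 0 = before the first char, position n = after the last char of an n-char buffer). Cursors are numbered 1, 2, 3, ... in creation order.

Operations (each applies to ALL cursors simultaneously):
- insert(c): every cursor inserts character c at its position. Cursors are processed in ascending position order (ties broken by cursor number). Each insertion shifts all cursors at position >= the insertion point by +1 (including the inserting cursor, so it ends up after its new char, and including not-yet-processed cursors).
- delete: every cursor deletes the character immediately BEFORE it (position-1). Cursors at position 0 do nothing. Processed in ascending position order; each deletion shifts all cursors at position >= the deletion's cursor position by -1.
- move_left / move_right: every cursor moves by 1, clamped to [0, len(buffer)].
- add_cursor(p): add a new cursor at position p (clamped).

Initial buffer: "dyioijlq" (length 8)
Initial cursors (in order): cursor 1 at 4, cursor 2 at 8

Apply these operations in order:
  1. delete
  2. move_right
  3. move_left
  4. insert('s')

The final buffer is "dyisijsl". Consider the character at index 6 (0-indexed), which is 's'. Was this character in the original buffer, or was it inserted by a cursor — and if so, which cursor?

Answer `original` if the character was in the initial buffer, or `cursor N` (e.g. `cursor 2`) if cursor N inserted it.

After op 1 (delete): buffer="dyiijl" (len 6), cursors c1@3 c2@6, authorship ......
After op 2 (move_right): buffer="dyiijl" (len 6), cursors c1@4 c2@6, authorship ......
After op 3 (move_left): buffer="dyiijl" (len 6), cursors c1@3 c2@5, authorship ......
After op 4 (insert('s')): buffer="dyisijsl" (len 8), cursors c1@4 c2@7, authorship ...1..2.
Authorship (.=original, N=cursor N): . . . 1 . . 2 .
Index 6: author = 2

Answer: cursor 2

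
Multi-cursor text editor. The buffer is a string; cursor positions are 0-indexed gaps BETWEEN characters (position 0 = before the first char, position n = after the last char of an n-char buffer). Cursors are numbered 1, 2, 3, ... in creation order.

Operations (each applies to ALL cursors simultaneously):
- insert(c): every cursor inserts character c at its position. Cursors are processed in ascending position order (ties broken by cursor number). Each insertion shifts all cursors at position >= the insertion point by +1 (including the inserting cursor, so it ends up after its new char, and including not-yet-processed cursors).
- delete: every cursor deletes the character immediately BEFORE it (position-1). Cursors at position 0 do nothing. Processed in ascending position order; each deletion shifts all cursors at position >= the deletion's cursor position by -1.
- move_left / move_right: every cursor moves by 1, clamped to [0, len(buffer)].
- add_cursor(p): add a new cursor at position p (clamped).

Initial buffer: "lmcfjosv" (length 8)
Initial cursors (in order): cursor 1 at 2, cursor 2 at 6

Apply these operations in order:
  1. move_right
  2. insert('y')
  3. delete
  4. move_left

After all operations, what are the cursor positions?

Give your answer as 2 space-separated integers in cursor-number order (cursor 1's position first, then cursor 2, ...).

Answer: 2 6

Derivation:
After op 1 (move_right): buffer="lmcfjosv" (len 8), cursors c1@3 c2@7, authorship ........
After op 2 (insert('y')): buffer="lmcyfjosyv" (len 10), cursors c1@4 c2@9, authorship ...1....2.
After op 3 (delete): buffer="lmcfjosv" (len 8), cursors c1@3 c2@7, authorship ........
After op 4 (move_left): buffer="lmcfjosv" (len 8), cursors c1@2 c2@6, authorship ........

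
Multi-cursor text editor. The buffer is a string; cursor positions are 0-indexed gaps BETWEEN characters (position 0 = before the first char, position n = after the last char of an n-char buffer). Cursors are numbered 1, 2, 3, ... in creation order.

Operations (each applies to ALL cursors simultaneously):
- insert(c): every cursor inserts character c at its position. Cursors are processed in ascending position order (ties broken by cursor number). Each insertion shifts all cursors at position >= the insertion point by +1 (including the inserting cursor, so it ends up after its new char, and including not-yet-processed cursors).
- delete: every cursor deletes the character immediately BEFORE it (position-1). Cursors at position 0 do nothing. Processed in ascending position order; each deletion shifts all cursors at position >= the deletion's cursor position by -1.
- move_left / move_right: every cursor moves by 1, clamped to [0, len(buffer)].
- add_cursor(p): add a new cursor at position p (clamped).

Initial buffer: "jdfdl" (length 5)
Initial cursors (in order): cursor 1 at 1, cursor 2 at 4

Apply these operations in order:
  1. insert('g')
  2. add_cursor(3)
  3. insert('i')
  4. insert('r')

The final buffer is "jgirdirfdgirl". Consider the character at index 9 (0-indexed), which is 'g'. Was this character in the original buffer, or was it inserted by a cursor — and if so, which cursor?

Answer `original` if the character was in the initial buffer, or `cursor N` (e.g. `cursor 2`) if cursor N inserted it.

After op 1 (insert('g')): buffer="jgdfdgl" (len 7), cursors c1@2 c2@6, authorship .1...2.
After op 2 (add_cursor(3)): buffer="jgdfdgl" (len 7), cursors c1@2 c3@3 c2@6, authorship .1...2.
After op 3 (insert('i')): buffer="jgidifdgil" (len 10), cursors c1@3 c3@5 c2@9, authorship .11.3..22.
After op 4 (insert('r')): buffer="jgirdirfdgirl" (len 13), cursors c1@4 c3@7 c2@12, authorship .111.33..222.
Authorship (.=original, N=cursor N): . 1 1 1 . 3 3 . . 2 2 2 .
Index 9: author = 2

Answer: cursor 2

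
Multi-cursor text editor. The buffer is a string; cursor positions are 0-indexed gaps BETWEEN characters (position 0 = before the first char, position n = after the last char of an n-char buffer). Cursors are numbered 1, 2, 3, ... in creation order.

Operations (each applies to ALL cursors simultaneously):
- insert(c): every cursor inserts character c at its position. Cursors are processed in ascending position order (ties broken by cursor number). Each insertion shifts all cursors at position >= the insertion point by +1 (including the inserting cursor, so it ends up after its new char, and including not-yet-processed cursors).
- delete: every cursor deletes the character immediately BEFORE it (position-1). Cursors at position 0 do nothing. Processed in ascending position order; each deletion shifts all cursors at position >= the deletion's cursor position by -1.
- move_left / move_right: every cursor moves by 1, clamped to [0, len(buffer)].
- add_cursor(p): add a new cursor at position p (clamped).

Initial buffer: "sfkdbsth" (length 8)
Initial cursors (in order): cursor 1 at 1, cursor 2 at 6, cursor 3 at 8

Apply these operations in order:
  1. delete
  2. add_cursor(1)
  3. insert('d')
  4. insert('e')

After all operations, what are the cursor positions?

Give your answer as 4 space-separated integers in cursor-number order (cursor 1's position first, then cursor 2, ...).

After op 1 (delete): buffer="fkdbt" (len 5), cursors c1@0 c2@4 c3@5, authorship .....
After op 2 (add_cursor(1)): buffer="fkdbt" (len 5), cursors c1@0 c4@1 c2@4 c3@5, authorship .....
After op 3 (insert('d')): buffer="dfdkdbdtd" (len 9), cursors c1@1 c4@3 c2@7 c3@9, authorship 1.4...2.3
After op 4 (insert('e')): buffer="defdekdbdetde" (len 13), cursors c1@2 c4@5 c2@10 c3@13, authorship 11.44...22.33

Answer: 2 10 13 5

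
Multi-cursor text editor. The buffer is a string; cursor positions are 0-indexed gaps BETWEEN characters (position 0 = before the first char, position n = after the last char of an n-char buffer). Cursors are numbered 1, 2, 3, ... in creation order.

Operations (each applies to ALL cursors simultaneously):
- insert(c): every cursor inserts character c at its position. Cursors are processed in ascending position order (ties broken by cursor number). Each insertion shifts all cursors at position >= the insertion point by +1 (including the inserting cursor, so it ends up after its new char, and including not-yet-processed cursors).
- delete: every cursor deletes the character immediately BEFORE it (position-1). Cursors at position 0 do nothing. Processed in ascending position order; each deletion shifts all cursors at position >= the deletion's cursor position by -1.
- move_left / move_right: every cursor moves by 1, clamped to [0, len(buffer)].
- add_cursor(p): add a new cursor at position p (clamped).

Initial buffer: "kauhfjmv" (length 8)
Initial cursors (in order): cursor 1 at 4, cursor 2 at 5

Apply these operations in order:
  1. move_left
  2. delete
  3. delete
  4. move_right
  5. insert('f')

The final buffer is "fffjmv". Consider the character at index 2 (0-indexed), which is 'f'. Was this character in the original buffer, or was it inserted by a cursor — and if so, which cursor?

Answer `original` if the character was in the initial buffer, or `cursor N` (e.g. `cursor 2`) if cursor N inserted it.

Answer: cursor 2

Derivation:
After op 1 (move_left): buffer="kauhfjmv" (len 8), cursors c1@3 c2@4, authorship ........
After op 2 (delete): buffer="kafjmv" (len 6), cursors c1@2 c2@2, authorship ......
After op 3 (delete): buffer="fjmv" (len 4), cursors c1@0 c2@0, authorship ....
After op 4 (move_right): buffer="fjmv" (len 4), cursors c1@1 c2@1, authorship ....
After op 5 (insert('f')): buffer="fffjmv" (len 6), cursors c1@3 c2@3, authorship .12...
Authorship (.=original, N=cursor N): . 1 2 . . .
Index 2: author = 2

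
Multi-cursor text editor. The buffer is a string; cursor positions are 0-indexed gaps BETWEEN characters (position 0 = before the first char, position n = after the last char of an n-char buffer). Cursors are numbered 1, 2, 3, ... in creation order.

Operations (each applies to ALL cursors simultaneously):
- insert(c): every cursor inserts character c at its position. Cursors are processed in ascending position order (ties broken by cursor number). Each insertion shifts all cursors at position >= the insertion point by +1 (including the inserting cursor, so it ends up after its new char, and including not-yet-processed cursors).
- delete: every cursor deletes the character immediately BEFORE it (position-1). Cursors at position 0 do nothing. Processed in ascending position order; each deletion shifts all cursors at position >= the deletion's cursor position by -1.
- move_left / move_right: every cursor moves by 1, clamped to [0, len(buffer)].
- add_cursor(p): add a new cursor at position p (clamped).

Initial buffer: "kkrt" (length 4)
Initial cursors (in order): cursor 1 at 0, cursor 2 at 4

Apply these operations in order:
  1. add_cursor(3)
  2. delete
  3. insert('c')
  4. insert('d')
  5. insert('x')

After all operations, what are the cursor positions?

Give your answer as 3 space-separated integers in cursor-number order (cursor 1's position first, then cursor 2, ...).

After op 1 (add_cursor(3)): buffer="kkrt" (len 4), cursors c1@0 c3@3 c2@4, authorship ....
After op 2 (delete): buffer="kk" (len 2), cursors c1@0 c2@2 c3@2, authorship ..
After op 3 (insert('c')): buffer="ckkcc" (len 5), cursors c1@1 c2@5 c3@5, authorship 1..23
After op 4 (insert('d')): buffer="cdkkccdd" (len 8), cursors c1@2 c2@8 c3@8, authorship 11..2323
After op 5 (insert('x')): buffer="cdxkkccddxx" (len 11), cursors c1@3 c2@11 c3@11, authorship 111..232323

Answer: 3 11 11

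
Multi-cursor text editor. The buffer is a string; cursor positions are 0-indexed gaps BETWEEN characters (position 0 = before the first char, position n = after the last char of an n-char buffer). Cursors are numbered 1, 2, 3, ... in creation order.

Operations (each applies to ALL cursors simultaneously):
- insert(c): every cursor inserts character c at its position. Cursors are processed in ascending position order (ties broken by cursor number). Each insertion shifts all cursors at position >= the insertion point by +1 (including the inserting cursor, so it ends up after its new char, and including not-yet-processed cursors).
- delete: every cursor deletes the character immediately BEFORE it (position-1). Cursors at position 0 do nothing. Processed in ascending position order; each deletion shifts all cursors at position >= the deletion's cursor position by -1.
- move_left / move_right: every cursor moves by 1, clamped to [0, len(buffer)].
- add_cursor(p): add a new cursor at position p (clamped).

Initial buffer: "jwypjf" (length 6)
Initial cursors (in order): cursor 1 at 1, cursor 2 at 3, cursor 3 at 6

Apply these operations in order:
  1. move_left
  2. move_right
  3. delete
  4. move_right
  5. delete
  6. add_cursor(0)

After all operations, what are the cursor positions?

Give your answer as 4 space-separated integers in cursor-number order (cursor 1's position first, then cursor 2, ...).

Answer: 0 0 0 0

Derivation:
After op 1 (move_left): buffer="jwypjf" (len 6), cursors c1@0 c2@2 c3@5, authorship ......
After op 2 (move_right): buffer="jwypjf" (len 6), cursors c1@1 c2@3 c3@6, authorship ......
After op 3 (delete): buffer="wpj" (len 3), cursors c1@0 c2@1 c3@3, authorship ...
After op 4 (move_right): buffer="wpj" (len 3), cursors c1@1 c2@2 c3@3, authorship ...
After op 5 (delete): buffer="" (len 0), cursors c1@0 c2@0 c3@0, authorship 
After op 6 (add_cursor(0)): buffer="" (len 0), cursors c1@0 c2@0 c3@0 c4@0, authorship 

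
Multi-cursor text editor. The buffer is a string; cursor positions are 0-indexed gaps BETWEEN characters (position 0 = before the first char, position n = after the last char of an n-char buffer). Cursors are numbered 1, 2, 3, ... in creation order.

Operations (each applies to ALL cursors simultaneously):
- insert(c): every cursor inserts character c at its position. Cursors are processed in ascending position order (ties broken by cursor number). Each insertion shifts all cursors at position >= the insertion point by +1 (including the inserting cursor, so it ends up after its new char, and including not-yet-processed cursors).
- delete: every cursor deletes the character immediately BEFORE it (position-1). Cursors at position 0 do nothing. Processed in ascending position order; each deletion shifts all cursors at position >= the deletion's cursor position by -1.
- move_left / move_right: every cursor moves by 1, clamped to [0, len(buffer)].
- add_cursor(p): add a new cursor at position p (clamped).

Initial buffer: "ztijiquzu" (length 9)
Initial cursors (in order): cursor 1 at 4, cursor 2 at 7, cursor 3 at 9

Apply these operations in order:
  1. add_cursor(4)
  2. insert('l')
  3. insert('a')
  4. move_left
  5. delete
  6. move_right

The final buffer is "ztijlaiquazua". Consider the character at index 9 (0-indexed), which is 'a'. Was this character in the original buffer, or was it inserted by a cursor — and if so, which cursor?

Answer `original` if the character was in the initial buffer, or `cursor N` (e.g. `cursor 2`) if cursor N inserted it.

After op 1 (add_cursor(4)): buffer="ztijiquzu" (len 9), cursors c1@4 c4@4 c2@7 c3@9, authorship .........
After op 2 (insert('l')): buffer="ztijlliqulzul" (len 13), cursors c1@6 c4@6 c2@10 c3@13, authorship ....14...2..3
After op 3 (insert('a')): buffer="ztijllaaiqulazula" (len 17), cursors c1@8 c4@8 c2@13 c3@17, authorship ....1414...22..33
After op 4 (move_left): buffer="ztijllaaiqulazula" (len 17), cursors c1@7 c4@7 c2@12 c3@16, authorship ....1414...22..33
After op 5 (delete): buffer="ztijlaiquazua" (len 13), cursors c1@5 c4@5 c2@9 c3@12, authorship ....14...2..3
After op 6 (move_right): buffer="ztijlaiquazua" (len 13), cursors c1@6 c4@6 c2@10 c3@13, authorship ....14...2..3
Authorship (.=original, N=cursor N): . . . . 1 4 . . . 2 . . 3
Index 9: author = 2

Answer: cursor 2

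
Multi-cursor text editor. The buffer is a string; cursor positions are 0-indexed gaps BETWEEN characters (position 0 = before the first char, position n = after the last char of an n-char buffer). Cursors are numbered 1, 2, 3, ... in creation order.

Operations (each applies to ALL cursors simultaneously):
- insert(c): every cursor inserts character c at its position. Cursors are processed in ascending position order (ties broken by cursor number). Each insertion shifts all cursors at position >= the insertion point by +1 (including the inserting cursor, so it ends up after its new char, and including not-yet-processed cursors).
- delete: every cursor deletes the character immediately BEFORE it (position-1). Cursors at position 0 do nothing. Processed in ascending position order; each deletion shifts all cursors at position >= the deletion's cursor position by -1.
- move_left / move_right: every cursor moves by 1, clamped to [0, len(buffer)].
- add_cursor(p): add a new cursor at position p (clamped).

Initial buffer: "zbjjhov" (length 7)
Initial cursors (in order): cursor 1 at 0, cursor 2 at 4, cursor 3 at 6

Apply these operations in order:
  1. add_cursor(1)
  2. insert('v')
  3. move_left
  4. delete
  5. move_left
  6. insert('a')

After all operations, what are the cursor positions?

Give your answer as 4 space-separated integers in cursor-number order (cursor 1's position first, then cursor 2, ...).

After op 1 (add_cursor(1)): buffer="zbjjhov" (len 7), cursors c1@0 c4@1 c2@4 c3@6, authorship .......
After op 2 (insert('v')): buffer="vzvbjjvhovv" (len 11), cursors c1@1 c4@3 c2@7 c3@10, authorship 1.4...2..3.
After op 3 (move_left): buffer="vzvbjjvhovv" (len 11), cursors c1@0 c4@2 c2@6 c3@9, authorship 1.4...2..3.
After op 4 (delete): buffer="vvbjvhvv" (len 8), cursors c1@0 c4@1 c2@4 c3@6, authorship 14..2.3.
After op 5 (move_left): buffer="vvbjvhvv" (len 8), cursors c1@0 c4@0 c2@3 c3@5, authorship 14..2.3.
After op 6 (insert('a')): buffer="aavvbajvahvv" (len 12), cursors c1@2 c4@2 c2@6 c3@9, authorship 1414.2.23.3.

Answer: 2 6 9 2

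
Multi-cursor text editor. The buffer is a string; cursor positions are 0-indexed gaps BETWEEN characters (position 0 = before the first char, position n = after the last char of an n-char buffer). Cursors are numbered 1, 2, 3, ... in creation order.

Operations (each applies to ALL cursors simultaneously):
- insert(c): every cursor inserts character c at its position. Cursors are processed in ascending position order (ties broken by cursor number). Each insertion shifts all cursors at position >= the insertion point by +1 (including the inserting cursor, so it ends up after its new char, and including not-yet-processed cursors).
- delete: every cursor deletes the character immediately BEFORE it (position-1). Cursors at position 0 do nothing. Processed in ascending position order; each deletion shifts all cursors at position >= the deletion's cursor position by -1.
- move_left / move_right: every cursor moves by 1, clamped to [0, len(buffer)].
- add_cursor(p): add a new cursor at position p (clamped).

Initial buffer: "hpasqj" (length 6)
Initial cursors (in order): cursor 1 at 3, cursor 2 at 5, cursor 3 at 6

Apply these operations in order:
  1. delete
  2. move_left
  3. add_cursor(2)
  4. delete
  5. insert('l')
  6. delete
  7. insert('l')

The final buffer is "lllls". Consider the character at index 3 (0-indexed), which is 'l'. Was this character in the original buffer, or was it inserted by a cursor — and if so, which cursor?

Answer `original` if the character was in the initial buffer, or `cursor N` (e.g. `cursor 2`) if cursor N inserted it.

Answer: cursor 4

Derivation:
After op 1 (delete): buffer="hps" (len 3), cursors c1@2 c2@3 c3@3, authorship ...
After op 2 (move_left): buffer="hps" (len 3), cursors c1@1 c2@2 c3@2, authorship ...
After op 3 (add_cursor(2)): buffer="hps" (len 3), cursors c1@1 c2@2 c3@2 c4@2, authorship ...
After op 4 (delete): buffer="s" (len 1), cursors c1@0 c2@0 c3@0 c4@0, authorship .
After op 5 (insert('l')): buffer="lllls" (len 5), cursors c1@4 c2@4 c3@4 c4@4, authorship 1234.
After op 6 (delete): buffer="s" (len 1), cursors c1@0 c2@0 c3@0 c4@0, authorship .
After op 7 (insert('l')): buffer="lllls" (len 5), cursors c1@4 c2@4 c3@4 c4@4, authorship 1234.
Authorship (.=original, N=cursor N): 1 2 3 4 .
Index 3: author = 4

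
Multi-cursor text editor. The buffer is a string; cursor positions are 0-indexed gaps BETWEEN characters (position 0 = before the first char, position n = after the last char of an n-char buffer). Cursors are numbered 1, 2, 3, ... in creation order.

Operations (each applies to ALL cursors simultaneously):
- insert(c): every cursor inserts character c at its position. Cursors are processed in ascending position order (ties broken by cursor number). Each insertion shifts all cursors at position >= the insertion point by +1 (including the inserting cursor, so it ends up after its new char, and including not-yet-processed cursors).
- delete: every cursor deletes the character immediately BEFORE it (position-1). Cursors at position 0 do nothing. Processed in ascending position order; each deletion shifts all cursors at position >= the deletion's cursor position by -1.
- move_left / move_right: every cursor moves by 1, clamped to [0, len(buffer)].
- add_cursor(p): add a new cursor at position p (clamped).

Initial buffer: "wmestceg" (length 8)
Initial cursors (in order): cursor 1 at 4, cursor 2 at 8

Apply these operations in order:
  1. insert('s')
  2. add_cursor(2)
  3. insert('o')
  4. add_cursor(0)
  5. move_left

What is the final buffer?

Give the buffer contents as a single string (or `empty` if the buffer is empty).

Answer: wmoessotcegso

Derivation:
After op 1 (insert('s')): buffer="wmesstcegs" (len 10), cursors c1@5 c2@10, authorship ....1....2
After op 2 (add_cursor(2)): buffer="wmesstcegs" (len 10), cursors c3@2 c1@5 c2@10, authorship ....1....2
After op 3 (insert('o')): buffer="wmoessotcegso" (len 13), cursors c3@3 c1@7 c2@13, authorship ..3..11....22
After op 4 (add_cursor(0)): buffer="wmoessotcegso" (len 13), cursors c4@0 c3@3 c1@7 c2@13, authorship ..3..11....22
After op 5 (move_left): buffer="wmoessotcegso" (len 13), cursors c4@0 c3@2 c1@6 c2@12, authorship ..3..11....22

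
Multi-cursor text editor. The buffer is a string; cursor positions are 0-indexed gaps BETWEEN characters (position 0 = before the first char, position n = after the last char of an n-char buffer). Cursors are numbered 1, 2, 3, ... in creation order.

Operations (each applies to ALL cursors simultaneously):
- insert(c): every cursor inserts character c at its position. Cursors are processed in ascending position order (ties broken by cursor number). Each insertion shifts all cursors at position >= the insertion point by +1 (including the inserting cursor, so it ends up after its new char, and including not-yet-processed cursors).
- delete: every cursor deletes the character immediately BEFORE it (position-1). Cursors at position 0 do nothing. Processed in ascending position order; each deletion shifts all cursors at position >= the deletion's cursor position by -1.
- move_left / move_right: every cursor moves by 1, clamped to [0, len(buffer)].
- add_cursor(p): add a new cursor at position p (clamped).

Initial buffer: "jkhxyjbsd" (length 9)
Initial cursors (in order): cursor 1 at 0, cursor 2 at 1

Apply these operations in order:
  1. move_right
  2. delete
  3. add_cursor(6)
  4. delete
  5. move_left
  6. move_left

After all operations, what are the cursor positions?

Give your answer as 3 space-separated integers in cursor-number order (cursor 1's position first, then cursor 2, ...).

After op 1 (move_right): buffer="jkhxyjbsd" (len 9), cursors c1@1 c2@2, authorship .........
After op 2 (delete): buffer="hxyjbsd" (len 7), cursors c1@0 c2@0, authorship .......
After op 3 (add_cursor(6)): buffer="hxyjbsd" (len 7), cursors c1@0 c2@0 c3@6, authorship .......
After op 4 (delete): buffer="hxyjbd" (len 6), cursors c1@0 c2@0 c3@5, authorship ......
After op 5 (move_left): buffer="hxyjbd" (len 6), cursors c1@0 c2@0 c3@4, authorship ......
After op 6 (move_left): buffer="hxyjbd" (len 6), cursors c1@0 c2@0 c3@3, authorship ......

Answer: 0 0 3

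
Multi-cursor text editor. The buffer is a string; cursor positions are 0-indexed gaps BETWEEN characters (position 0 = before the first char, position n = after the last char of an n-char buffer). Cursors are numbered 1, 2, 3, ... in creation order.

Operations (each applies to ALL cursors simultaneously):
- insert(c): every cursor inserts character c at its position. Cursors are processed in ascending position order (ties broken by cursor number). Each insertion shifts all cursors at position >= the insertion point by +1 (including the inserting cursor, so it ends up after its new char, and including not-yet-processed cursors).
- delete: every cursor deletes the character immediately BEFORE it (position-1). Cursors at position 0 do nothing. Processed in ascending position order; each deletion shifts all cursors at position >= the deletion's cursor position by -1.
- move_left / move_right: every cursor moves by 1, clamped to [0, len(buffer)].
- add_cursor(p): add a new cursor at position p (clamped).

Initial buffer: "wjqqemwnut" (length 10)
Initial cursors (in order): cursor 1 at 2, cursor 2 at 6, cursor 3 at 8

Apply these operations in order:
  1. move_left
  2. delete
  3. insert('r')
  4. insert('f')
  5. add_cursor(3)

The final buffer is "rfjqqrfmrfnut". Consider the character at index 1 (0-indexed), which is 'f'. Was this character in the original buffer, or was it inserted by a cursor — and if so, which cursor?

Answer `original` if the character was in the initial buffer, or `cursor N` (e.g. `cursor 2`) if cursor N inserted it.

Answer: cursor 1

Derivation:
After op 1 (move_left): buffer="wjqqemwnut" (len 10), cursors c1@1 c2@5 c3@7, authorship ..........
After op 2 (delete): buffer="jqqmnut" (len 7), cursors c1@0 c2@3 c3@4, authorship .......
After op 3 (insert('r')): buffer="rjqqrmrnut" (len 10), cursors c1@1 c2@5 c3@7, authorship 1...2.3...
After op 4 (insert('f')): buffer="rfjqqrfmrfnut" (len 13), cursors c1@2 c2@7 c3@10, authorship 11...22.33...
After op 5 (add_cursor(3)): buffer="rfjqqrfmrfnut" (len 13), cursors c1@2 c4@3 c2@7 c3@10, authorship 11...22.33...
Authorship (.=original, N=cursor N): 1 1 . . . 2 2 . 3 3 . . .
Index 1: author = 1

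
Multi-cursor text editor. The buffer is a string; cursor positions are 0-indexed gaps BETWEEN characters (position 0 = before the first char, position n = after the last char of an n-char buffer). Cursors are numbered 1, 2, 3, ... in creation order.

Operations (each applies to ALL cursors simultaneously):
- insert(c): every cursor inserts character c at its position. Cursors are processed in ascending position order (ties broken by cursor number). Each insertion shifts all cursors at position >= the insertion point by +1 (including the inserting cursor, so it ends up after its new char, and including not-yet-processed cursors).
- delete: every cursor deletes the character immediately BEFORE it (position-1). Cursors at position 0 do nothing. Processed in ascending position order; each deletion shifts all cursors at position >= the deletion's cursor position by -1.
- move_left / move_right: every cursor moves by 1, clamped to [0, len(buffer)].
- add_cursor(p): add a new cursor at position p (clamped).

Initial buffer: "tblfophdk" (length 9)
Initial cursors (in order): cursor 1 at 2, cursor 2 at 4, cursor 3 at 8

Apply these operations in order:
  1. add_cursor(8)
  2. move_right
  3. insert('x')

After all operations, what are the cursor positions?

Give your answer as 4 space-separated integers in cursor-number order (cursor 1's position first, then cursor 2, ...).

After op 1 (add_cursor(8)): buffer="tblfophdk" (len 9), cursors c1@2 c2@4 c3@8 c4@8, authorship .........
After op 2 (move_right): buffer="tblfophdk" (len 9), cursors c1@3 c2@5 c3@9 c4@9, authorship .........
After op 3 (insert('x')): buffer="tblxfoxphdkxx" (len 13), cursors c1@4 c2@7 c3@13 c4@13, authorship ...1..2....34

Answer: 4 7 13 13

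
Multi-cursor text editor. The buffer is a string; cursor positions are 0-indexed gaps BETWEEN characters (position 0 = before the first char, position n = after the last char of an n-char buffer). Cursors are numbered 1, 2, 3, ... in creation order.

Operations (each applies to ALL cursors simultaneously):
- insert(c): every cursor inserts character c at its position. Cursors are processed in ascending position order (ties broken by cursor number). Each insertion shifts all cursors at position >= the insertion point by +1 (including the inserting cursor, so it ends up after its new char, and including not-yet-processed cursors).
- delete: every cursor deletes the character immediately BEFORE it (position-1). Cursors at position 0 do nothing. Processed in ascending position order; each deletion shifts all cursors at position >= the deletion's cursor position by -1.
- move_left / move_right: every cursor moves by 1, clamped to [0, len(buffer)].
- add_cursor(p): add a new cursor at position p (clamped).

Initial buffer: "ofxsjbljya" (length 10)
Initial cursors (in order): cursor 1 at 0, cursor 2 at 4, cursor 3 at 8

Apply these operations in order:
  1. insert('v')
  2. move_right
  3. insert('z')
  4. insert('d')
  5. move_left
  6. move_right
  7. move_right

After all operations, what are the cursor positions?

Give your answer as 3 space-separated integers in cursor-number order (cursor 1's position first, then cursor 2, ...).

Answer: 5 12 19

Derivation:
After op 1 (insert('v')): buffer="vofxsvjbljvya" (len 13), cursors c1@1 c2@6 c3@11, authorship 1....2....3..
After op 2 (move_right): buffer="vofxsvjbljvya" (len 13), cursors c1@2 c2@7 c3@12, authorship 1....2....3..
After op 3 (insert('z')): buffer="vozfxsvjzbljvyza" (len 16), cursors c1@3 c2@9 c3@15, authorship 1.1...2.2...3.3.
After op 4 (insert('d')): buffer="vozdfxsvjzdbljvyzda" (len 19), cursors c1@4 c2@11 c3@18, authorship 1.11...2.22...3.33.
After op 5 (move_left): buffer="vozdfxsvjzdbljvyzda" (len 19), cursors c1@3 c2@10 c3@17, authorship 1.11...2.22...3.33.
After op 6 (move_right): buffer="vozdfxsvjzdbljvyzda" (len 19), cursors c1@4 c2@11 c3@18, authorship 1.11...2.22...3.33.
After op 7 (move_right): buffer="vozdfxsvjzdbljvyzda" (len 19), cursors c1@5 c2@12 c3@19, authorship 1.11...2.22...3.33.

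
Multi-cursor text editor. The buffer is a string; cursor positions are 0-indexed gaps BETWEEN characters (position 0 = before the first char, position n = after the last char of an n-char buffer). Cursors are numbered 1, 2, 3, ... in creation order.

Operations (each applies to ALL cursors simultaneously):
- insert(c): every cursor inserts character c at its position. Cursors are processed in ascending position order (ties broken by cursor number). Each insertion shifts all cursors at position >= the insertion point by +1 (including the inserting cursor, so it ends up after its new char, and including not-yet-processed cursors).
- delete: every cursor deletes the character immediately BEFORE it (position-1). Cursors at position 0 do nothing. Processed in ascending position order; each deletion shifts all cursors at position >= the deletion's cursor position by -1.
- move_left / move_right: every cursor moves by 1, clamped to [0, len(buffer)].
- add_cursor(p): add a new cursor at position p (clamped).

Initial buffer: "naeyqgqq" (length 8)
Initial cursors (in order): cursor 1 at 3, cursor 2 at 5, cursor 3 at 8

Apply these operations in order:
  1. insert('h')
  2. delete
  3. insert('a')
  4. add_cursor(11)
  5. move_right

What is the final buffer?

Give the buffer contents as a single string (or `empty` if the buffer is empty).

After op 1 (insert('h')): buffer="naehyqhgqqh" (len 11), cursors c1@4 c2@7 c3@11, authorship ...1..2...3
After op 2 (delete): buffer="naeyqgqq" (len 8), cursors c1@3 c2@5 c3@8, authorship ........
After op 3 (insert('a')): buffer="naeayqagqqa" (len 11), cursors c1@4 c2@7 c3@11, authorship ...1..2...3
After op 4 (add_cursor(11)): buffer="naeayqagqqa" (len 11), cursors c1@4 c2@7 c3@11 c4@11, authorship ...1..2...3
After op 5 (move_right): buffer="naeayqagqqa" (len 11), cursors c1@5 c2@8 c3@11 c4@11, authorship ...1..2...3

Answer: naeayqagqqa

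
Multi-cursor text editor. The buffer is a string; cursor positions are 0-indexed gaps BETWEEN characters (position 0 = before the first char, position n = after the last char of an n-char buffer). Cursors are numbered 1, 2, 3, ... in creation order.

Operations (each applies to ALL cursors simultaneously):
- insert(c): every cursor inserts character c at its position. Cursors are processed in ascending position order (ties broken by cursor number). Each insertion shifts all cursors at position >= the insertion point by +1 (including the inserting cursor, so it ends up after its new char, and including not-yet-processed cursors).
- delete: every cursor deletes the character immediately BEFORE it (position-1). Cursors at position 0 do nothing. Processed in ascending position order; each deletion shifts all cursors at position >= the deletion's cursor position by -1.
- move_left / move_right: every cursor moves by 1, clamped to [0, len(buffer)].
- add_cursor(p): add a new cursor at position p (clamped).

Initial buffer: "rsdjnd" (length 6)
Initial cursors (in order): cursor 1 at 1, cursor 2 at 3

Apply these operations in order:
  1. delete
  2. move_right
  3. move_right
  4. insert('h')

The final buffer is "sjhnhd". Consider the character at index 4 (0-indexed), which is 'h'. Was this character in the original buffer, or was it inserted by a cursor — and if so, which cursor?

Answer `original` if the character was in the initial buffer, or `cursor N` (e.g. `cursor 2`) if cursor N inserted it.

After op 1 (delete): buffer="sjnd" (len 4), cursors c1@0 c2@1, authorship ....
After op 2 (move_right): buffer="sjnd" (len 4), cursors c1@1 c2@2, authorship ....
After op 3 (move_right): buffer="sjnd" (len 4), cursors c1@2 c2@3, authorship ....
After op 4 (insert('h')): buffer="sjhnhd" (len 6), cursors c1@3 c2@5, authorship ..1.2.
Authorship (.=original, N=cursor N): . . 1 . 2 .
Index 4: author = 2

Answer: cursor 2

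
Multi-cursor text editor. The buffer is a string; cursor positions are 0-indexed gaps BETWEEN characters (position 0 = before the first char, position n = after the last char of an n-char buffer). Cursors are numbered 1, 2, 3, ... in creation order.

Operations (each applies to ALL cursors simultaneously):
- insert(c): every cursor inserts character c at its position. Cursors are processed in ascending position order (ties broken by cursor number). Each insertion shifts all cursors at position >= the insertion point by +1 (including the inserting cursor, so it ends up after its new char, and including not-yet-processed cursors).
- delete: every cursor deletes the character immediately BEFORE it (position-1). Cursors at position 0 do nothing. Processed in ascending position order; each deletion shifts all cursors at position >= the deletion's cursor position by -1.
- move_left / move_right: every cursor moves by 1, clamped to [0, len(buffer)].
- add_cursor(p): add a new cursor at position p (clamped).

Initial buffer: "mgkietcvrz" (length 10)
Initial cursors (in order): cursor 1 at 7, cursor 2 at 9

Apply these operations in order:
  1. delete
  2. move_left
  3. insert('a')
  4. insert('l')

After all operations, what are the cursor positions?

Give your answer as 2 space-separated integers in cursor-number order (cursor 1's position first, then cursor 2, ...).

After op 1 (delete): buffer="mgkietvz" (len 8), cursors c1@6 c2@7, authorship ........
After op 2 (move_left): buffer="mgkietvz" (len 8), cursors c1@5 c2@6, authorship ........
After op 3 (insert('a')): buffer="mgkieatavz" (len 10), cursors c1@6 c2@8, authorship .....1.2..
After op 4 (insert('l')): buffer="mgkiealtalvz" (len 12), cursors c1@7 c2@10, authorship .....11.22..

Answer: 7 10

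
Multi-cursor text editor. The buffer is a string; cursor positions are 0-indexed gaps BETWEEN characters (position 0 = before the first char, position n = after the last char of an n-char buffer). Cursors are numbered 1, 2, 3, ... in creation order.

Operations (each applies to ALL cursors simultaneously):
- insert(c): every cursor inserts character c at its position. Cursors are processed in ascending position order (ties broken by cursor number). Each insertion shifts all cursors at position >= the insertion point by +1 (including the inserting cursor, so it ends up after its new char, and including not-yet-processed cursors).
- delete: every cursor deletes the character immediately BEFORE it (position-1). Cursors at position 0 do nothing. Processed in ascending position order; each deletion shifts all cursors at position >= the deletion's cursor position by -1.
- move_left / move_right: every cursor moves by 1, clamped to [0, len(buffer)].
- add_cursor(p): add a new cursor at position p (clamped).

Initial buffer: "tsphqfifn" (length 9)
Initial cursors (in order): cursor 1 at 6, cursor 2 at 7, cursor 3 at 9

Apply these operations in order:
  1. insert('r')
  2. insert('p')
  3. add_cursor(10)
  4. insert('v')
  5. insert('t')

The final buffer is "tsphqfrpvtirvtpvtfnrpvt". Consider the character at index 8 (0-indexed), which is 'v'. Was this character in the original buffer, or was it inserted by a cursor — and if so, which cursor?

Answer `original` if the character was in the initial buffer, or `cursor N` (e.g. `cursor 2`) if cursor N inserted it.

Answer: cursor 1

Derivation:
After op 1 (insert('r')): buffer="tsphqfrirfnr" (len 12), cursors c1@7 c2@9 c3@12, authorship ......1.2..3
After op 2 (insert('p')): buffer="tsphqfrpirpfnrp" (len 15), cursors c1@8 c2@11 c3@15, authorship ......11.22..33
After op 3 (add_cursor(10)): buffer="tsphqfrpirpfnrp" (len 15), cursors c1@8 c4@10 c2@11 c3@15, authorship ......11.22..33
After op 4 (insert('v')): buffer="tsphqfrpvirvpvfnrpv" (len 19), cursors c1@9 c4@12 c2@14 c3@19, authorship ......111.2422..333
After op 5 (insert('t')): buffer="tsphqfrpvtirvtpvtfnrpvt" (len 23), cursors c1@10 c4@14 c2@17 c3@23, authorship ......1111.244222..3333
Authorship (.=original, N=cursor N): . . . . . . 1 1 1 1 . 2 4 4 2 2 2 . . 3 3 3 3
Index 8: author = 1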